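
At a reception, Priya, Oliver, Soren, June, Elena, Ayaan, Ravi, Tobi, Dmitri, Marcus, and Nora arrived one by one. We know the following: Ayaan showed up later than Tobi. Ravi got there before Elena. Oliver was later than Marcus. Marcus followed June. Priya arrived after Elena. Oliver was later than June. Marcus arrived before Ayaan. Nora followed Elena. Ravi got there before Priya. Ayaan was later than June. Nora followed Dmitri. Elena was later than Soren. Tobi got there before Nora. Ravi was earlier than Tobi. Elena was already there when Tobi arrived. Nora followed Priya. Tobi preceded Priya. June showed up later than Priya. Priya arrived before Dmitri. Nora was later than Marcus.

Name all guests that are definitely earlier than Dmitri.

Elena, Priya, Ravi, Soren, Tobi

Directly stated before Dmitri: Priya.
Elena reaches Dmitri via Elena → Priya → Dmitri.
Ravi reaches Dmitri via Ravi → Priya → Dmitri.
Soren reaches Dmitri via Soren → Elena → Priya → Dmitri.
Likewise Tobi reaches Dmitri by chaining the stated constraints.
No chain forces Nora (or any of the others) ahead of Dmitri.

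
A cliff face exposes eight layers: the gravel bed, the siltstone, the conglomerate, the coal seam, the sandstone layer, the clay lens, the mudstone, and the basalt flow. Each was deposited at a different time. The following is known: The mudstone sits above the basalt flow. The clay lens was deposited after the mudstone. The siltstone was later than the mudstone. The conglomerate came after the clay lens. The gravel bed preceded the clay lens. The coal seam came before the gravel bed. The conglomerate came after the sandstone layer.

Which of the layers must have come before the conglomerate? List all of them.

Directly stated before the conglomerate: the clay lens and the sandstone layer.
The basalt flow reaches the conglomerate via the basalt flow → the mudstone → the clay lens → the conglomerate.
The coal seam reaches the conglomerate via the coal seam → the gravel bed → the clay lens → the conglomerate.
The gravel bed reaches the conglomerate via the gravel bed → the clay lens → the conglomerate.
Likewise the mudstone reaches the conglomerate by chaining the stated constraints.

the basalt flow, the clay lens, the coal seam, the gravel bed, the mudstone, the sandstone layer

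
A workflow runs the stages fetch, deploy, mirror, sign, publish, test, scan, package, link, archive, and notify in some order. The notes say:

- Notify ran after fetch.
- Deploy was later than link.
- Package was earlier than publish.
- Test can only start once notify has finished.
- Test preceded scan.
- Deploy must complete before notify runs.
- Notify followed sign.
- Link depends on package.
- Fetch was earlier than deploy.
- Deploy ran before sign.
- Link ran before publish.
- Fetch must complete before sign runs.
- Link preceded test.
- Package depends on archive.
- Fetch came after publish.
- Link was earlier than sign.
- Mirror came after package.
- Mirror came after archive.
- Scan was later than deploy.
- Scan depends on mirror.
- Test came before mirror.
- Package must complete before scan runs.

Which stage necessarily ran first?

Archive has a chain of constraints placing it before every other stage, so archive must be first.

archive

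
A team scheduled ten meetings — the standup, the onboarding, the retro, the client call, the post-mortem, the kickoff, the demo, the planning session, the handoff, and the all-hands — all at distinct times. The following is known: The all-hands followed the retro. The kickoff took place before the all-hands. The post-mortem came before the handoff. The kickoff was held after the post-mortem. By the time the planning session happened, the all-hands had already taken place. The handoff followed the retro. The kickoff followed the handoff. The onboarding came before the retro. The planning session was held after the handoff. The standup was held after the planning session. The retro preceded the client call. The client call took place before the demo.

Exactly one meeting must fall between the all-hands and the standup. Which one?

the planning session

Tracing the constraints gives the all-hands → the planning session → the standup, so the planning session sits after the all-hands and before the standup.
No other meeting is forced both after the all-hands and before the standup.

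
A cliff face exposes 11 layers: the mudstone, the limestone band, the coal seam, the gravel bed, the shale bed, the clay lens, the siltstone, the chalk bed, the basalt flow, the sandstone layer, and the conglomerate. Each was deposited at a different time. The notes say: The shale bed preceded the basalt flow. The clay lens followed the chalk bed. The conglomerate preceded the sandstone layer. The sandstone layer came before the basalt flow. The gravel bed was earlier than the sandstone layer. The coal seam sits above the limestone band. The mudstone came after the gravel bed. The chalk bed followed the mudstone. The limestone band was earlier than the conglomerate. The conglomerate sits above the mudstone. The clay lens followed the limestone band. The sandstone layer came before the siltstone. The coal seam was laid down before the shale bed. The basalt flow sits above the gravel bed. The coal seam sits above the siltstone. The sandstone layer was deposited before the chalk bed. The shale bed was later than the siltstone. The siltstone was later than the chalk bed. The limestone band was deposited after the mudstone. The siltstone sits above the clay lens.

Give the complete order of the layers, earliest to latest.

the gravel bed, the mudstone, the limestone band, the conglomerate, the sandstone layer, the chalk bed, the clay lens, the siltstone, the coal seam, the shale bed, the basalt flow

The constraints fix every adjacent pair, so only one ordering works:
the gravel bed → the mudstone → the limestone band → the conglomerate → the sandstone layer → the chalk bed → the clay lens → the siltstone → the coal seam → the shale bed → the basalt flow.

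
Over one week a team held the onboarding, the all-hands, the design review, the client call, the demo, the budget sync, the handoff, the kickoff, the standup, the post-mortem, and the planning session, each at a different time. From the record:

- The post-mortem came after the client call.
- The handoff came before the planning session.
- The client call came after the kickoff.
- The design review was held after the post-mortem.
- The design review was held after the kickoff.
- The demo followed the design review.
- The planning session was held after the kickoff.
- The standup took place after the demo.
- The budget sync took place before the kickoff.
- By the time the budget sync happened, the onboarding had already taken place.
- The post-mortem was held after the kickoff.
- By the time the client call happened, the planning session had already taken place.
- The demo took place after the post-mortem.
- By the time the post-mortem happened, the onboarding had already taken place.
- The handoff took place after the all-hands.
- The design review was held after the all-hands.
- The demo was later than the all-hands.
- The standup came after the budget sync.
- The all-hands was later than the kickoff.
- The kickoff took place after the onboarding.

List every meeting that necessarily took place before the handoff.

the all-hands, the budget sync, the kickoff, the onboarding

Directly stated before the handoff: the all-hands.
The budget sync reaches the handoff via the budget sync → the kickoff → the all-hands → the handoff.
The kickoff reaches the handoff via the kickoff → the all-hands → the handoff.
The onboarding reaches the handoff via the onboarding → the kickoff → the all-hands → the handoff.
No chain forces the design review (or any of the others) ahead of the handoff.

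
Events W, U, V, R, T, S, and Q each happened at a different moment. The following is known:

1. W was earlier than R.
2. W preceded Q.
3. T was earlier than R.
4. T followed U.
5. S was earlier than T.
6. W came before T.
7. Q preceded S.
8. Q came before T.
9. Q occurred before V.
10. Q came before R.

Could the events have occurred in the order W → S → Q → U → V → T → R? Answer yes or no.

The constraints require Q before S, but in the proposed sequence S appears ahead of Q. That one violation is enough.

no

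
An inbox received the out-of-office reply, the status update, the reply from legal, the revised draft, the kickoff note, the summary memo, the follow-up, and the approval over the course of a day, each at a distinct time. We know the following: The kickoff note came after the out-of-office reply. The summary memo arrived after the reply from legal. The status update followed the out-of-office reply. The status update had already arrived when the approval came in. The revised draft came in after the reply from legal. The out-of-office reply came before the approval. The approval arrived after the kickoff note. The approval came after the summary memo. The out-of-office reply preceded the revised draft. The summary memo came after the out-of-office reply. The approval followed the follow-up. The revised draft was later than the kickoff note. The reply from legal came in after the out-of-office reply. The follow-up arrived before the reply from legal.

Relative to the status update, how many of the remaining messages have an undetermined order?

Forced before the status update: the out-of-office reply; forced after the status update: the approval.
That leaves the follow-up, the kickoff note, the reply from legal, the revised draft, and the summary memo with no forced order relative to the status update — 5.

5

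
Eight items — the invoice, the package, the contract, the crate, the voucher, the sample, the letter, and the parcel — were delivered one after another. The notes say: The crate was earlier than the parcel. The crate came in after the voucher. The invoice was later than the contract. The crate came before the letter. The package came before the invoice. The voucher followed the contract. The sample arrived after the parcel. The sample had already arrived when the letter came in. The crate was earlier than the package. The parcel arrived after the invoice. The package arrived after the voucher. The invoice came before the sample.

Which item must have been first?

The contract has a chain of constraints placing it before every other item, so the contract must be first.

the contract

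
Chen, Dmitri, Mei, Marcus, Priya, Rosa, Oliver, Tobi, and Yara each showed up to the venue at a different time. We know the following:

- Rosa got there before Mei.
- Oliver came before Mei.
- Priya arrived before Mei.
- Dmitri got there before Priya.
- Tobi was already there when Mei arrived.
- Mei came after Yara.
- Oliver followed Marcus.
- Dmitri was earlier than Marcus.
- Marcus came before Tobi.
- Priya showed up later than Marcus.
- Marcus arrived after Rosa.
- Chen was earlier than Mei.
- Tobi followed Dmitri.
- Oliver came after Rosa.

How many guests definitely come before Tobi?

3

Directly stated before Tobi: Dmitri and Marcus.
Rosa reaches Tobi via Rosa → Marcus → Tobi.
That's Dmitri, Marcus, and Rosa — 3 in all.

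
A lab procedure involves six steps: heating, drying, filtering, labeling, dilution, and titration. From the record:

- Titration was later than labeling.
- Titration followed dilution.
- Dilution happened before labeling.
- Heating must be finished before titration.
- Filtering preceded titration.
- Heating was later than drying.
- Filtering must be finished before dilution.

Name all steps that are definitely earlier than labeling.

dilution, filtering

Directly stated before labeling: dilution.
Filtering reaches labeling via filtering → dilution → labeling.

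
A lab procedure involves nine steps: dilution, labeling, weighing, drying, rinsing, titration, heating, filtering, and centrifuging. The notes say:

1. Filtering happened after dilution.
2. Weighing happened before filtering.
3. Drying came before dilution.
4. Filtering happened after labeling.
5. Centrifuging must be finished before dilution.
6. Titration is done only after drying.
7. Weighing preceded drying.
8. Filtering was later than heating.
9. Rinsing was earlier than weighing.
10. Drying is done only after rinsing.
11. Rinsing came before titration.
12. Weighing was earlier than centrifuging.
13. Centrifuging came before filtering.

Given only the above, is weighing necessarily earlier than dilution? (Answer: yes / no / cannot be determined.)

yes

Chain the constraints: weighing → centrifuging → dilution. Each link is directly stated, so weighing comes before dilution.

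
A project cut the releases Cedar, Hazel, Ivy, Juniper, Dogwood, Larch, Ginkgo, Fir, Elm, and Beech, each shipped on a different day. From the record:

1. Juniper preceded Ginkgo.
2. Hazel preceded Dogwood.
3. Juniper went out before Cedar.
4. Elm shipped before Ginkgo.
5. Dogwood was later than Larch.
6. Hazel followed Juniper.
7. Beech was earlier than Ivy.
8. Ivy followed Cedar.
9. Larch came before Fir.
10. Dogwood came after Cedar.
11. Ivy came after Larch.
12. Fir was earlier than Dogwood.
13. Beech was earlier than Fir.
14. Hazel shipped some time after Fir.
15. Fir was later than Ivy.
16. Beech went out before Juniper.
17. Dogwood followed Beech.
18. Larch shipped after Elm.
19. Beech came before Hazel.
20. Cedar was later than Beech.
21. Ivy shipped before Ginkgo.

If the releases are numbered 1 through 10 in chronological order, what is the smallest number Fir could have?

7

Beech, Cedar, Elm, Ivy, Juniper, and Larch must all come before Fir — 6 forced predecessors.
Nothing else is forced ahead of Fir, so its earliest slot is position 6 + 1 = 7.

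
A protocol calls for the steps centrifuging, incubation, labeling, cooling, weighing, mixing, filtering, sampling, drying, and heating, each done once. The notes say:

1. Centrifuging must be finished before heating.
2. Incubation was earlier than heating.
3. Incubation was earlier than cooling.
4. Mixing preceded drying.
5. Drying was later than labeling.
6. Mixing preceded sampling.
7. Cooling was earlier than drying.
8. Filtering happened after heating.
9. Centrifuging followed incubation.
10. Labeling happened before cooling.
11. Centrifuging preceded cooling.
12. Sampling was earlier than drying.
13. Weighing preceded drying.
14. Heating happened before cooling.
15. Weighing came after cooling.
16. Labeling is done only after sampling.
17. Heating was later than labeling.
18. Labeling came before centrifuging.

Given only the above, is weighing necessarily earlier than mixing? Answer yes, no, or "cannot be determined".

no

Tracing the constraints gives mixing → sampling → labeling → cooling → weighing, so mixing must come before weighing.
That means weighing cannot be before mixing.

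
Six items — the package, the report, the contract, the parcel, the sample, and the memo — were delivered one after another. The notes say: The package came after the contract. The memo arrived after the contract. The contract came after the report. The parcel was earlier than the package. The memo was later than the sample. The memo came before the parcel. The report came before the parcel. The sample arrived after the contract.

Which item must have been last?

the package

Every other item has a chain of constraints placing it before the package, so the package is last.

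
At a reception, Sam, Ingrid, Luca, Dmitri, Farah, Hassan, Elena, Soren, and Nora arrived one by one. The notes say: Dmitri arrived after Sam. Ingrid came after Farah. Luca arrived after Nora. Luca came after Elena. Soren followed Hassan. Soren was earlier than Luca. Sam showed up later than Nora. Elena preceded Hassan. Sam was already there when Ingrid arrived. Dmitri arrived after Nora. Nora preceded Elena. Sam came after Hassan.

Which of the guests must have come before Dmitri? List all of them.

Elena, Hassan, Nora, Sam

Directly stated before Dmitri: Nora and Sam.
Elena reaches Dmitri via Elena → Hassan → Sam → Dmitri.
Hassan reaches Dmitri via Hassan → Sam → Dmitri.
No chain forces Farah (or any of the others) ahead of Dmitri.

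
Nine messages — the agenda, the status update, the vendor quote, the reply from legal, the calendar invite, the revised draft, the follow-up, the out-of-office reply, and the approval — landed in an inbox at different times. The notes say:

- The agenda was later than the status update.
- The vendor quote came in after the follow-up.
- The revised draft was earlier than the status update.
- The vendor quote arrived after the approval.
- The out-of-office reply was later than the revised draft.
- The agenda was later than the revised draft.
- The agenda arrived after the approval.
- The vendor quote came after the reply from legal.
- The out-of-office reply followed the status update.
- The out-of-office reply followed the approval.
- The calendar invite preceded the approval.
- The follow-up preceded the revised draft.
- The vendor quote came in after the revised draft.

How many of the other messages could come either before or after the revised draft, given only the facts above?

Forced before the revised draft: the follow-up; forced after the revised draft: the agenda, the out-of-office reply, the status update, and the vendor quote.
That leaves the approval, the calendar invite, and the reply from legal with no forced order relative to the revised draft — 3.

3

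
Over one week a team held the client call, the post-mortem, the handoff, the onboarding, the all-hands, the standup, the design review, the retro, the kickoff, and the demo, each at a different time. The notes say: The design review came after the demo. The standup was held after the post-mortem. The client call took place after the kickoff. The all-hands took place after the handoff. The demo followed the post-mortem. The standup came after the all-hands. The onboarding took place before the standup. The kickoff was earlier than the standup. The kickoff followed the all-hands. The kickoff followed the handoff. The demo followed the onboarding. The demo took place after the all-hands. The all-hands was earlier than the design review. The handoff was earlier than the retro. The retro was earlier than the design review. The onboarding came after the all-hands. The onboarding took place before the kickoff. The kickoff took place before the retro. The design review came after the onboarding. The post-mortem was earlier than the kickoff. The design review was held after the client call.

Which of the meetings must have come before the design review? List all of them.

the all-hands, the client call, the demo, the handoff, the kickoff, the onboarding, the post-mortem, the retro

Directly stated before the design review: the all-hands, the client call, the demo, the onboarding, and the retro.
The handoff reaches the design review via the handoff → the all-hands → the design review.
The kickoff reaches the design review via the kickoff → the client call → the design review.
The post-mortem reaches the design review via the post-mortem → the demo → the design review.
No chain forces the standup ahead of the design review.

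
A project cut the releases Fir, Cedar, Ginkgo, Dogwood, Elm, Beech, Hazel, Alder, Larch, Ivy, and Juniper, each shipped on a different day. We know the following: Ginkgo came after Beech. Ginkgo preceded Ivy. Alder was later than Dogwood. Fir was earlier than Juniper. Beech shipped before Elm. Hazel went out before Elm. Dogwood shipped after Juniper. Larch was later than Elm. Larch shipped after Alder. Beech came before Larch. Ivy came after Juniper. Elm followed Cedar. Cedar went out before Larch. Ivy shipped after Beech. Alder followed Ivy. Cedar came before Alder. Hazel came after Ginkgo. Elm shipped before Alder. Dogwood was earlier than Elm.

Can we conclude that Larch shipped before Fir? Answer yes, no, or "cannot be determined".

Tracing the constraints gives Fir → Juniper → Ivy → Alder → Larch, so Fir must come before Larch.
That means Larch cannot be before Fir.

no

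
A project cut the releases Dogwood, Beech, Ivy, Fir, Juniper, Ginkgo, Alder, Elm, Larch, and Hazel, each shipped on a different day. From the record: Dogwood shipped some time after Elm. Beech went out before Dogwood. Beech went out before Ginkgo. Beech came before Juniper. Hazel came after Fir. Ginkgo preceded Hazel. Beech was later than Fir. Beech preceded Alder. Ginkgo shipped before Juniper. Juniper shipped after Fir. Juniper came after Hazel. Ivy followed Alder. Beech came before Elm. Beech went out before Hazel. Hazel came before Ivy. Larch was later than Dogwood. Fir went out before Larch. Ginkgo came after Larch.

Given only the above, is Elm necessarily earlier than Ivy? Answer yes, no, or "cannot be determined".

Chain the constraints: Elm → Dogwood → Larch → Ginkgo → Hazel → Ivy. Each link is directly stated, so Elm comes before Ivy.

yes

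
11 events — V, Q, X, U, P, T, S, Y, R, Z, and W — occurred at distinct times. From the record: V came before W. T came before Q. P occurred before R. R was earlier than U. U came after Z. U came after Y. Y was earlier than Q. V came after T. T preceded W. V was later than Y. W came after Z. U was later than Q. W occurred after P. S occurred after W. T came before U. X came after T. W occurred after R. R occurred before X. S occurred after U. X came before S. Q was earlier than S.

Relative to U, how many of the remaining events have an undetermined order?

Forced before U: P, Q, R, T, Y, and Z; forced after U: S.
That leaves V, W, and X with no forced order relative to U — 3.

3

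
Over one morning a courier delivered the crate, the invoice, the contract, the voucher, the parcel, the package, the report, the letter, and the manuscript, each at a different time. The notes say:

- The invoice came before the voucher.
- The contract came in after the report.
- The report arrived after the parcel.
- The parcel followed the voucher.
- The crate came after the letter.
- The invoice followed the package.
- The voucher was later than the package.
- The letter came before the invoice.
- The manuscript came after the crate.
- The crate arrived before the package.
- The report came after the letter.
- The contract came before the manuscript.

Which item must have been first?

the letter

The letter has a chain of constraints placing it before every other item, so the letter must be first.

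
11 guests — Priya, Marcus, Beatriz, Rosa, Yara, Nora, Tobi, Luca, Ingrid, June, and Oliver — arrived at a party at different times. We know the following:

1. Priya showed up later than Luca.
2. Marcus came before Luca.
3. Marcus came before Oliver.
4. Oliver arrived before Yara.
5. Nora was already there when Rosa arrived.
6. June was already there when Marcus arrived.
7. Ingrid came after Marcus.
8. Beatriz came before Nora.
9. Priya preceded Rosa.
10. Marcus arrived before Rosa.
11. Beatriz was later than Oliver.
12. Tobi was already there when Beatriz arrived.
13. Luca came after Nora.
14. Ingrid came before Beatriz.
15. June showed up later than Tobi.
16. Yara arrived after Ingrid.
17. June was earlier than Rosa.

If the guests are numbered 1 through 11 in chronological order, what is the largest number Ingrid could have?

5

Ingrid must come before Beatriz, Luca, Nora, Priya, Rosa, and Yara — 6 guests forced after them.
Everything else can be placed before Ingrid in some valid order, so Ingrid can sit as late as position 11 − 6 = 5.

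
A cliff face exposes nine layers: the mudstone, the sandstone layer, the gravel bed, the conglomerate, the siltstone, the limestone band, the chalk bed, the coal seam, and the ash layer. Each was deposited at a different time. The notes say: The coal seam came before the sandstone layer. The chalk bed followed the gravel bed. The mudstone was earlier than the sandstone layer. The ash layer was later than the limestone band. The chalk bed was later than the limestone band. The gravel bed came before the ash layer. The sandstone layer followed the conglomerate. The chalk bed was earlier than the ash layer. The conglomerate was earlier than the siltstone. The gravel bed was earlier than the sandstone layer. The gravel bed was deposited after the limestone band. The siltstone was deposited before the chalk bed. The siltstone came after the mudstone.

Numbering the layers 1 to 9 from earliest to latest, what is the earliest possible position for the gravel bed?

The limestone band must come before the gravel bed — 1 forced predecessor.
Nothing else is forced ahead of the gravel bed, so its earliest slot is position 1 + 1 = 2.

2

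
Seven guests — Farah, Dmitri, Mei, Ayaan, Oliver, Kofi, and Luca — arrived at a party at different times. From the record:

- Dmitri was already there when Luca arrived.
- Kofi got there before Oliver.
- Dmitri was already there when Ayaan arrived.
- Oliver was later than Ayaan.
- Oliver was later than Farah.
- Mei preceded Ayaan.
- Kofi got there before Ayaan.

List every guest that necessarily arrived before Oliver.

Directly stated before Oliver: Ayaan, Farah, and Kofi.
Dmitri reaches Oliver via Dmitri → Ayaan → Oliver.
Mei reaches Oliver via Mei → Ayaan → Oliver.

Ayaan, Dmitri, Farah, Kofi, Mei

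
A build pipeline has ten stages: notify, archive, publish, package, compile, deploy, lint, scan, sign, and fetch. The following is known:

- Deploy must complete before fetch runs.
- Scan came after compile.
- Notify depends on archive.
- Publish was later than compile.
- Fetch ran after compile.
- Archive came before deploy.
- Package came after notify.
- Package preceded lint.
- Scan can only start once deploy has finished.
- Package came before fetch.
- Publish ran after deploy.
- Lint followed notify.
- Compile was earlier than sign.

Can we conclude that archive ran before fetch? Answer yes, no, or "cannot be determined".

yes

Chain the constraints: archive → deploy → fetch. Each link is directly stated, so archive comes before fetch.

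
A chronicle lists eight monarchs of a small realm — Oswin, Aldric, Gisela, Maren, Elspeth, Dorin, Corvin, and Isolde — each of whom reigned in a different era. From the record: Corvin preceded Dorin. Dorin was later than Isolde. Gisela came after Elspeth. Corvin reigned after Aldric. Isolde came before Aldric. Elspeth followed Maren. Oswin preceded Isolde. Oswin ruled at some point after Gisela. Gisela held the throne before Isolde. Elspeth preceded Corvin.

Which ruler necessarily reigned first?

Maren has a chain of constraints placing them before every other ruler, so Maren must be first.

Maren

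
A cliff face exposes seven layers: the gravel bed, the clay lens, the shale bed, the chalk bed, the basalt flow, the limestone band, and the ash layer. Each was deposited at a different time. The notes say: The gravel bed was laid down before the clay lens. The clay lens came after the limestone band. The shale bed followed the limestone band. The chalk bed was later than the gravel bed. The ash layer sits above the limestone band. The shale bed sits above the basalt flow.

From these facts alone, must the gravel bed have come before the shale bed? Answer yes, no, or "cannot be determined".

cannot be determined

No chain of stated constraints runs from the gravel bed to the shale bed, and none runs from the shale bed to the gravel bed either.
So the relative order of the gravel bed and the shale bed is not fixed by the given facts.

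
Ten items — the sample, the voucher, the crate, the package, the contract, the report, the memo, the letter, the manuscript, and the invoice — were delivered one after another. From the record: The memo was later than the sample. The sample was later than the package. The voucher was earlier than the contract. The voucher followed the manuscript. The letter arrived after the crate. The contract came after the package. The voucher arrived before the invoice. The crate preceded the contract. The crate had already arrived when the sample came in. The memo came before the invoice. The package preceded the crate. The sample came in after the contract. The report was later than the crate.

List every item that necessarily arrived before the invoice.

the contract, the crate, the manuscript, the memo, the package, the sample, the voucher

Directly stated before the invoice: the memo and the voucher.
The contract reaches the invoice via the contract → the sample → the memo → the invoice.
The crate reaches the invoice via the crate → the sample → the memo → the invoice.
The manuscript reaches the invoice via the manuscript → the voucher → the invoice.
Likewise the package and the sample each reach the invoice by chaining the stated constraints.
No chain forces the report (or any of the others) ahead of the invoice.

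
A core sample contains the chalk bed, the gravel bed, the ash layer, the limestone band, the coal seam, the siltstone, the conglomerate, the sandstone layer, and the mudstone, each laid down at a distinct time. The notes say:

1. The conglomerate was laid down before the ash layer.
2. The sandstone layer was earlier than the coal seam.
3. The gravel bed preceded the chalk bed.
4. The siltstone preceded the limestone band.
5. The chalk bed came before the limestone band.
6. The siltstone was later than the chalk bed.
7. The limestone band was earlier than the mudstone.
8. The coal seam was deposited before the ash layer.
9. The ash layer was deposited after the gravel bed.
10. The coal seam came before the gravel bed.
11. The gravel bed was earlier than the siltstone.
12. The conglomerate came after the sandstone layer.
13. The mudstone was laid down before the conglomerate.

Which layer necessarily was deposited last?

Every other layer has a chain of constraints placing it before the ash layer, so the ash layer is last.

the ash layer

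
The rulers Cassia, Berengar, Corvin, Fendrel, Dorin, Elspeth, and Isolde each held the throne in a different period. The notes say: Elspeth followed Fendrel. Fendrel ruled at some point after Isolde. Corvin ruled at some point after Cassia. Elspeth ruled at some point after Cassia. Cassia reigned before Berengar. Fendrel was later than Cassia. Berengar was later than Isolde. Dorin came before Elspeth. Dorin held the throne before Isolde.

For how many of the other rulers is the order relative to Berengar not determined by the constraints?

Forced before Berengar: Cassia, Dorin, and Isolde.
That leaves Corvin, Elspeth, and Fendrel with no forced order relative to Berengar — 3.

3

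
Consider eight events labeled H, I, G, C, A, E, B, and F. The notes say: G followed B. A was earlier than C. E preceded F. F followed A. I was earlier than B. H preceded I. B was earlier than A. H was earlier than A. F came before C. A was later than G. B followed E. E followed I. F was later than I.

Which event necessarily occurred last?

Every other event has a chain of constraints placing it before C, so C is last.

C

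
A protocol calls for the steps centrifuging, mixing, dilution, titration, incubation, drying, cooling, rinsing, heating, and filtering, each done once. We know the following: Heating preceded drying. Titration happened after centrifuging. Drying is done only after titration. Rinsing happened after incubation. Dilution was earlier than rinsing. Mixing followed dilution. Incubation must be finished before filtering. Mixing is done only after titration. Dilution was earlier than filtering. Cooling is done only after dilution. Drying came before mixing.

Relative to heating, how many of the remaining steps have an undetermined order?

Forced after heating: drying and mixing.
That leaves centrifuging, cooling, dilution, filtering, incubation, rinsing, and titration with no forced order relative to heating — 7.

7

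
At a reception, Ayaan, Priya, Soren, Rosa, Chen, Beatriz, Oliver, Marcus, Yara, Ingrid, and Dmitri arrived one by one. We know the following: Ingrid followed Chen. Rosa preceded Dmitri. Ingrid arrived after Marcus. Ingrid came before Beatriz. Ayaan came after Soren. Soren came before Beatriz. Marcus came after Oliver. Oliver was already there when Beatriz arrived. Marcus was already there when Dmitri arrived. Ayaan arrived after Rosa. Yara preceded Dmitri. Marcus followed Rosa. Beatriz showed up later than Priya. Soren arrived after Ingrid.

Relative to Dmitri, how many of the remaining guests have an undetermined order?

Forced before Dmitri: Marcus, Oliver, Rosa, and Yara.
That leaves Ayaan, Beatriz, Chen, Ingrid, Priya, and Soren with no forced order relative to Dmitri — 6.

6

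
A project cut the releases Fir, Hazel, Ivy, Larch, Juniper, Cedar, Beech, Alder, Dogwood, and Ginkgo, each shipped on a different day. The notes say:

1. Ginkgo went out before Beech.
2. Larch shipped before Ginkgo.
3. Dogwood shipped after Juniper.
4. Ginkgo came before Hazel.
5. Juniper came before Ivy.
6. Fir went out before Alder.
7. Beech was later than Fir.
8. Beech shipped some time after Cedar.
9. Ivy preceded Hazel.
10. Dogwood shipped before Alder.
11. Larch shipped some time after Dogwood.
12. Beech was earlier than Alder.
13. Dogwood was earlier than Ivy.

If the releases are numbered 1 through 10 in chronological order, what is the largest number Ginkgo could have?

Ginkgo must come before Alder, Beech, and Hazel — 3 releases forced after it.
Everything else can be placed before Ginkgo in some valid order, so Ginkgo can sit as late as position 10 − 3 = 7.

7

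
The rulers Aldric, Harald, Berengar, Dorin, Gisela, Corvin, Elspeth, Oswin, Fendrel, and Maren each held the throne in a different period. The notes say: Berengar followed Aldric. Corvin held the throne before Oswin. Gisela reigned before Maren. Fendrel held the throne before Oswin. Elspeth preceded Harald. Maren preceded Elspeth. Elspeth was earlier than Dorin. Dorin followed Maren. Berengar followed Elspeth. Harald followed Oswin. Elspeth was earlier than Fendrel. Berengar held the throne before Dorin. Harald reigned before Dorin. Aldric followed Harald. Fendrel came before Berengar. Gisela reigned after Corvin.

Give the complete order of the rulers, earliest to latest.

Corvin, Gisela, Maren, Elspeth, Fendrel, Oswin, Harald, Aldric, Berengar, Dorin

The constraints fix every adjacent pair, so only one ordering works:
Corvin → Gisela → Maren → Elspeth → Fendrel → Oswin → Harald → Aldric → Berengar → Dorin.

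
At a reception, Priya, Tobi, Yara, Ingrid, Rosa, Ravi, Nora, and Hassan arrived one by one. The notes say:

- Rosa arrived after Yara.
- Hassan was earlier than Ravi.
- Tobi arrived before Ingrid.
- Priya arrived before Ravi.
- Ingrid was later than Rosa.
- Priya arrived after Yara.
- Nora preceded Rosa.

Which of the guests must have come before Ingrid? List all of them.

Directly stated before Ingrid: Rosa and Tobi.
Nora reaches Ingrid via Nora → Rosa → Ingrid.
Yara reaches Ingrid via Yara → Rosa → Ingrid.
No chain forces Priya (or any of the others) ahead of Ingrid.

Nora, Rosa, Tobi, Yara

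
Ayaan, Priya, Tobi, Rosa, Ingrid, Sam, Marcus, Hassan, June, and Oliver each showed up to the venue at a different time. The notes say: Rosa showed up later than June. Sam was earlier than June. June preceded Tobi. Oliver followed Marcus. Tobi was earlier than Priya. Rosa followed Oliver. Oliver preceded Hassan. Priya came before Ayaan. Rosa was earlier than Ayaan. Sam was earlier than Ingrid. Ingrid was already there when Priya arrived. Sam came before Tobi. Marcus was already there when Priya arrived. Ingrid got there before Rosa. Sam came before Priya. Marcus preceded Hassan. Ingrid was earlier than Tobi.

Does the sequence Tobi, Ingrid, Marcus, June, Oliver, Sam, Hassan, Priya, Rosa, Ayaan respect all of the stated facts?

no

The constraints require Ingrid before Tobi, but in the proposed sequence Tobi appears ahead of Ingrid. That one violation is enough.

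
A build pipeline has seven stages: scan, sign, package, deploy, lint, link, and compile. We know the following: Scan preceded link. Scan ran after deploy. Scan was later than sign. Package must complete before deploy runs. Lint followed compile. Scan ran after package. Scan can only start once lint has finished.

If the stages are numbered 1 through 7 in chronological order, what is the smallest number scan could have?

6

Compile, deploy, lint, package, and sign must all come before scan — 5 forced predecessors.
Nothing else is forced ahead of scan, so its earliest slot is position 5 + 1 = 6.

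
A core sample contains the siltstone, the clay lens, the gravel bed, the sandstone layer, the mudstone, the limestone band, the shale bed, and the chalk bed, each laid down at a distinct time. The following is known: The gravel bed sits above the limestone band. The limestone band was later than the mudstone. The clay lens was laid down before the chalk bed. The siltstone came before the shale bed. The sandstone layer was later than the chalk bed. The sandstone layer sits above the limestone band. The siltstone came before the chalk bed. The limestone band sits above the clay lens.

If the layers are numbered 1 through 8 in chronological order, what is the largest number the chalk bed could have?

7

The chalk bed must come before the sandstone layer — 1 layer forced after it.
Everything else can be placed before the chalk bed in some valid order, so the chalk bed can sit as late as position 8 − 1 = 7.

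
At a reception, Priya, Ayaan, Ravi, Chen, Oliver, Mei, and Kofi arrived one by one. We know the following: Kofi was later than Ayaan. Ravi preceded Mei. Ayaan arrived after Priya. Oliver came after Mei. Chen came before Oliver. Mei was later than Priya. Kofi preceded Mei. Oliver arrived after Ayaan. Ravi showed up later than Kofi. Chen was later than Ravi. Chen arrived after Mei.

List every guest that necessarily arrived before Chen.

Ayaan, Kofi, Mei, Priya, Ravi

Directly stated before Chen: Mei and Ravi.
Ayaan reaches Chen via Ayaan → Kofi → Ravi → Chen.
Kofi reaches Chen via Kofi → Ravi → Chen.
Priya reaches Chen via Priya → Mei → Chen.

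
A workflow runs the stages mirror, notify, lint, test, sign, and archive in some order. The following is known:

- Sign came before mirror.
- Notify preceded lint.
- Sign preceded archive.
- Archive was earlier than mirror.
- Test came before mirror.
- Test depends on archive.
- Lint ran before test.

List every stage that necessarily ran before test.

Directly stated before test: archive and lint.
Notify reaches test via notify → lint → test.
Sign reaches test via sign → archive → test.
No chain forces mirror ahead of test.

archive, lint, notify, sign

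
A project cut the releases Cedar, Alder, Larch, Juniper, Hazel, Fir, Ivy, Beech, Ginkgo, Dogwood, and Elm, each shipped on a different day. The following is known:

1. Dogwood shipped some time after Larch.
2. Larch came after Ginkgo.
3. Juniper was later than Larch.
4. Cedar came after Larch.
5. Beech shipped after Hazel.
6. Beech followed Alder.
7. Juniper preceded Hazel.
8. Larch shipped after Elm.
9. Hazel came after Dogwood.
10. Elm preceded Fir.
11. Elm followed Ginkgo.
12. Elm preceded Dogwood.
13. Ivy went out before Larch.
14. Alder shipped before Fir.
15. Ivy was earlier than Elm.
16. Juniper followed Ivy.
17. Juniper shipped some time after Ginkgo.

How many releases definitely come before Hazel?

Directly stated before Hazel: Dogwood and Juniper.
Elm reaches Hazel via Elm → Dogwood → Hazel.
Ginkgo reaches Hazel via Ginkgo → Juniper → Hazel.
Ivy reaches Hazel via Ivy → Juniper → Hazel.
Likewise Larch reaches Hazel by chaining the stated constraints.
No chain forces Beech (or any of the others) ahead of Hazel.
That's Dogwood, Elm, Ginkgo, Ivy, Juniper, and Larch — 6 in all.

6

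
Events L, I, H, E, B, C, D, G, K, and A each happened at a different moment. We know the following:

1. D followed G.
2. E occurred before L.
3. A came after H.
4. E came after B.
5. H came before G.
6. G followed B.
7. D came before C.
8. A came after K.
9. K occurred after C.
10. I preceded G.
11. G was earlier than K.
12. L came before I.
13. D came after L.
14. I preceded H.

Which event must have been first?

B

B has a chain of constraints placing it before every other event, so B must be first.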